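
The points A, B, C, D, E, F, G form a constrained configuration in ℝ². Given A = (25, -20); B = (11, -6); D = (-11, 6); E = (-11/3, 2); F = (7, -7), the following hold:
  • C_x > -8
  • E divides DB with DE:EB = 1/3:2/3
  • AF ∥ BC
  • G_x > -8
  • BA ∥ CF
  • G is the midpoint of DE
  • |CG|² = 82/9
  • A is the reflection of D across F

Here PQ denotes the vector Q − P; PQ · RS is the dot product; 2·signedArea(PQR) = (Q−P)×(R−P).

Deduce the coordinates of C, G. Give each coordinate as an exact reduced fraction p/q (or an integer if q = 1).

1. C_x = -7  [BA ∥ CF ∩ AF ∥ BC]
2. C_y = 7  [BA ∥ CF ∩ AF ∥ BC]
   → C = (-7, 7)
3. G_x = -22/3  [G is the midpoint of DE]
4. G_y = 4  [G is the midpoint of DE]
   → G = (-22/3, 4)

C = (-7, 7)
G = (-22/3, 4)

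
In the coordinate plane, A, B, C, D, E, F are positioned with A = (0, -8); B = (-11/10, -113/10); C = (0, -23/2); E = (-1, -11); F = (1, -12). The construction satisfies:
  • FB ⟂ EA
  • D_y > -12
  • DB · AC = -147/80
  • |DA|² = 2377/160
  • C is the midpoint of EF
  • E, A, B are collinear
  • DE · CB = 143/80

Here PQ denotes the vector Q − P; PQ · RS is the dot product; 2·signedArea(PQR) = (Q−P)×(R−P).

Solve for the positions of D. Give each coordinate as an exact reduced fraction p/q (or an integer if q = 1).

1. D_x = 19/40  [DE · CB = 143/80 ∩ DB · AC = -147/80]
2. D_y = -473/40  [DE · CB = 143/80 ∩ DB · AC = -147/80]
   → D = (19/40, -473/40)

D = (19/40, -473/40)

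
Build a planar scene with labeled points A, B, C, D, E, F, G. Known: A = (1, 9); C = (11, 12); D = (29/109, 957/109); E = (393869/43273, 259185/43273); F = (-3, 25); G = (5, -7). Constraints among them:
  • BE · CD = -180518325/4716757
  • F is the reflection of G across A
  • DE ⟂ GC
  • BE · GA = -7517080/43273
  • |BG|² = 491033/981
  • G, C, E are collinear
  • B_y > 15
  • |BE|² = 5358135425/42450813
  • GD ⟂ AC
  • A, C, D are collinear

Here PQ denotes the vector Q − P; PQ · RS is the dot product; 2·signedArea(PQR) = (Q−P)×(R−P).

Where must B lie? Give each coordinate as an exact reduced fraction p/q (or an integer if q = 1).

B = (901/327, 4990/327)

1. B_x = 901/327  [BE · GA = -7517080/43273 ∩ BE · CD = -180518325/4716757]
2. B_y = 4990/327  [BE · GA = -7517080/43273 ∩ BE · CD = -180518325/4716757]
   → B = (901/327, 4990/327)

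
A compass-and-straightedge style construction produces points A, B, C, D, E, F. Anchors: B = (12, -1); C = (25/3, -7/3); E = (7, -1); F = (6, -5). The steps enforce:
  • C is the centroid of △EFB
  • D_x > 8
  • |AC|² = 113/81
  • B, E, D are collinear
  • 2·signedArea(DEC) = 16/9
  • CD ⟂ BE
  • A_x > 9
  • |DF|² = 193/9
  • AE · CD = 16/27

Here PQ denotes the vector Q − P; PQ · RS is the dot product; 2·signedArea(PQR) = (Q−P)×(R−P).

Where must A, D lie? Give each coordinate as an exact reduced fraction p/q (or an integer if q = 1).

1. D_x = 25/3  [B, E, D are collinear ∩ CD ⟂ BE]
2. D_y = -1  [B, E, D are collinear ∩ CD ⟂ BE]
   → D = (25/3, -1)
3. A_y = -13/9  [AE · CD = 16/27]
4. A_x = 82/9  [|AC|² = 113/81]
   → A = (82/9, -13/9)

A = (82/9, -13/9)
D = (25/3, -1)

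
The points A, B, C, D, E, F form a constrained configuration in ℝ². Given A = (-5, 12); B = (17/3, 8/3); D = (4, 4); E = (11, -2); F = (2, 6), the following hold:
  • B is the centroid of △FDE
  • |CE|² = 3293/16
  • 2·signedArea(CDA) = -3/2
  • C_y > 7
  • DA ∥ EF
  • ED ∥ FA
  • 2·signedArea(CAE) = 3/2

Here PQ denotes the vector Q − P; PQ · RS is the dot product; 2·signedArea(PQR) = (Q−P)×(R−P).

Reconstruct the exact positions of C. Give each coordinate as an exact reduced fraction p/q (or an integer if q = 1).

C = (1/4, 15/2)

1. C_x = 1/4  [2·signedArea(CAE) = 3/2 ∩ 2·signedArea(CDA) = -3/2]
2. C_y = 15/2  [2·signedArea(CAE) = 3/2 ∩ 2·signedArea(CDA) = -3/2]
   → C = (1/4, 15/2)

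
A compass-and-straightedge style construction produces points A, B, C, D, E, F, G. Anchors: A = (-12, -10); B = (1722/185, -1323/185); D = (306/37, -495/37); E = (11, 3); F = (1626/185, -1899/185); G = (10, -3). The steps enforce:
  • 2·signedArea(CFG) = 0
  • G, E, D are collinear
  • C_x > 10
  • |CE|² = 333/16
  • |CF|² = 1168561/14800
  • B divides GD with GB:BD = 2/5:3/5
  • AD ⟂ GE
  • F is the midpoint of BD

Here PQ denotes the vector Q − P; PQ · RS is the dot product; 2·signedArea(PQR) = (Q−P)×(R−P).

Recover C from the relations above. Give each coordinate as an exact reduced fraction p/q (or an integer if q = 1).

1. C_x = 41/4  [line -1344/185·x + 224/185·y + 14112/185 = 0 ∩ |CF|² = 1168561/14800]
2. C_y = -3/2  [line -1344/185·x + 224/185·y + 14112/185 = 0 ∩ |CF|² = 1168561/14800]
   → C = (41/4, -3/2)

C = (41/4, -3/2)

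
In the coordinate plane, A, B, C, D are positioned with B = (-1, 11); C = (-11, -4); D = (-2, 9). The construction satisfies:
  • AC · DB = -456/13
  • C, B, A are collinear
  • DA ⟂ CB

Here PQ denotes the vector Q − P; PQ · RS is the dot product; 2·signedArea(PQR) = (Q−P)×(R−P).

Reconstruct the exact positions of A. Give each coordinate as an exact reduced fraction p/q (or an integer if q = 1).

1. A_x = -29/13  [C, B, A are collinear ∩ DA ⟂ CB]
2. A_y = 119/13  [C, B, A are collinear ∩ DA ⟂ CB]
   → A = (-29/13, 119/13)

A = (-29/13, 119/13)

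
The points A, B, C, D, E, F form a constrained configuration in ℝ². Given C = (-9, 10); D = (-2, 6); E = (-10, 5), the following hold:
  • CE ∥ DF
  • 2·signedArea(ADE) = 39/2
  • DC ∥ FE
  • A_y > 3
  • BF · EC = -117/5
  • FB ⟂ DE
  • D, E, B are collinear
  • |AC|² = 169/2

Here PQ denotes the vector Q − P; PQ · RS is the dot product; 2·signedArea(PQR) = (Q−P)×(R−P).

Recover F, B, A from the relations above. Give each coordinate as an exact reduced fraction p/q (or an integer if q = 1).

A = (-5/2, 7/2)
B = (-18/5, 29/5)
F = (-3, 1)

1. F_x = -3  [DC ∥ FE ∩ CE ∥ DF]
2. F_y = 1  [DC ∥ FE ∩ CE ∥ DF]
   → F = (-3, 1)
3. B_x = -18/5  [D, E, B are collinear ∩ FB ⟂ DE]
4. B_y = 29/5  [D, E, B are collinear ∩ FB ⟂ DE]
   → B = (-18/5, 29/5)
5. A_x = -5/2  [line 1·x + -8·y + 61/2 = 0 ∩ |AC|² = 169/2]
6. A_y = 7/2  [line 1·x + -8·y + 61/2 = 0 ∩ |AC|² = 169/2]
   → A = (-5/2, 7/2)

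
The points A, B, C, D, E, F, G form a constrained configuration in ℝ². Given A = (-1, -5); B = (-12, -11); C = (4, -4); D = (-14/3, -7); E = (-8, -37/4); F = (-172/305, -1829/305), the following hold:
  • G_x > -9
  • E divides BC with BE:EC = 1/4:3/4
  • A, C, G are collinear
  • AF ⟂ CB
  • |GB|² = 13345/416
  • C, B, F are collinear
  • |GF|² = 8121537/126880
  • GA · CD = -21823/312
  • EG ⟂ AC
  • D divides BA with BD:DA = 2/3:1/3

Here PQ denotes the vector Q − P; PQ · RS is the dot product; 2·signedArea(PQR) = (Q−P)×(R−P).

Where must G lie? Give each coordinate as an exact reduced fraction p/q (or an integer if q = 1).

G = (-889/104, -677/104)

1. G_x = -889/104  [A, C, G are collinear ∩ EG ⟂ AC]
2. G_y = -677/104  [A, C, G are collinear ∩ EG ⟂ AC]
   → G = (-889/104, -677/104)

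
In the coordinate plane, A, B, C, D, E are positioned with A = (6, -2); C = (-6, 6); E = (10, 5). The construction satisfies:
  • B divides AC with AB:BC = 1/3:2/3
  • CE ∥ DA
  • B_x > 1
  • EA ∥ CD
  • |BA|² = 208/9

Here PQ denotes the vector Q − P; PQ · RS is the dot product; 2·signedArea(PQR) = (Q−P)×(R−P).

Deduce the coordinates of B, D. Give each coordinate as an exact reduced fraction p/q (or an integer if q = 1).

B = (2, 2/3)
D = (-10, -1)

1. B_x = 2  [B divides AC with AB:BC = 1/3:2/3]
2. B_y = 2/3  [B divides AC with AB:BC = 1/3:2/3]
   → B = (2, 2/3)
3. D_x = -10  [CE ∥ DA ∩ EA ∥ CD]
4. D_y = -1  [CE ∥ DA ∩ EA ∥ CD]
   → D = (-10, -1)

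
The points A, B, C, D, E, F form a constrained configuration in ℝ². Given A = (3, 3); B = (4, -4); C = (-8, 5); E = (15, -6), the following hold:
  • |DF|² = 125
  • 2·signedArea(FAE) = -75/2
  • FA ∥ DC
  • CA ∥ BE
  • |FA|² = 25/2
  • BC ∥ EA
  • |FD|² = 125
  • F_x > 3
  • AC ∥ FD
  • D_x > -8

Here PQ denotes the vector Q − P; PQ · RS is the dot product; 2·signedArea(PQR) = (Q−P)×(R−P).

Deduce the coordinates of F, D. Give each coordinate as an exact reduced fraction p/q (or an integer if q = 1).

1. F_x = 7/2  [line 9·x + 12·y + -51/2 = 0 ∩ |FA|² = 25/2]
2. F_y = -1/2  [line 9·x + 12·y + -51/2 = 0 ∩ |FA|² = 25/2]
   → F = (7/2, -1/2)
3. D_x = -15/2  [FA ∥ DC ∩ AC ∥ FD]
4. D_y = 3/2  [FA ∥ DC ∩ AC ∥ FD]
   → D = (-15/2, 3/2)

D = (-15/2, 3/2)
F = (7/2, -1/2)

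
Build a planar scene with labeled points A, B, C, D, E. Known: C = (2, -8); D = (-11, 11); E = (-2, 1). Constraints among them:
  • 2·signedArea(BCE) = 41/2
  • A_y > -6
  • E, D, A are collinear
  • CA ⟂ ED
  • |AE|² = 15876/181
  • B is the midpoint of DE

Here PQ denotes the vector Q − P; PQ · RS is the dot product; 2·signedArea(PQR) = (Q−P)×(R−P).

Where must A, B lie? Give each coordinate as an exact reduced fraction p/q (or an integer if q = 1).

A = (772/181, -1079/181)
B = (-13/2, 6)

1. A_x = 772/181  [E, D, A are collinear ∩ CA ⟂ ED]
2. A_y = -1079/181  [E, D, A are collinear ∩ CA ⟂ ED]
   → A = (772/181, -1079/181)
3. B_x = -13/2  [B is the midpoint of DE]
4. B_y = 6  [B is the midpoint of DE]
   → B = (-13/2, 6)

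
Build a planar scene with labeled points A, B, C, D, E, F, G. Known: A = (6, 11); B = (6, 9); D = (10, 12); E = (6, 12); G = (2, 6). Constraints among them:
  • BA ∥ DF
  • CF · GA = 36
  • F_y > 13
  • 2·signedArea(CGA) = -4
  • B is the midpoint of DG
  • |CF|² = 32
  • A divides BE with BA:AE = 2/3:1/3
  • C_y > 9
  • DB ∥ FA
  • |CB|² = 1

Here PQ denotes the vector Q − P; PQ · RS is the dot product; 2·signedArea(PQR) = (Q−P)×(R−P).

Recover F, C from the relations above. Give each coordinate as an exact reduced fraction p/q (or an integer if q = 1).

1. F_x = 10  [DB ∥ FA ∩ BA ∥ DF]
2. F_y = 14  [DB ∥ FA ∩ BA ∥ DF]
   → F = (10, 14)
3. C_x = 6  [2·signedArea(CGA) = -4 ∩ CF · GA = 36]
4. C_y = 10  [2·signedArea(CGA) = -4 ∩ CF · GA = 36]
   → C = (6, 10)

C = (6, 10)
F = (10, 14)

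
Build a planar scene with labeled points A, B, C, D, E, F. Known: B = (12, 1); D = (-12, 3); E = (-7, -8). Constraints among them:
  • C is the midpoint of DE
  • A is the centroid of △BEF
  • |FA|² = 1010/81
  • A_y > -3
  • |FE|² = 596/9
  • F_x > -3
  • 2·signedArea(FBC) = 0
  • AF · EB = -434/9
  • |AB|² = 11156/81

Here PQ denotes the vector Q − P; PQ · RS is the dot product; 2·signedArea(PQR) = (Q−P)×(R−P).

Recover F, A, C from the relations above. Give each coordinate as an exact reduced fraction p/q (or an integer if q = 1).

A = (8/9, -25/9)
C = (-19/2, -5/2)
F = (-7/3, -4/3)

1. C_x = -19/2  [C is the midpoint of DE]
2. C_y = -5/2  [C is the midpoint of DE]
   → C = (-19/2, -5/2)
3. F_x = -7/3  [line 7/2·x + -43/2·y + -41/2 = 0 ∩ |FE|² = 596/9]
4. F_y = -4/3  [line 7/2·x + -43/2·y + -41/2 = 0 ∩ |FE|² = 596/9]
   → F = (-7/3, -4/3)
5. A_x = 8/9  [A is the centroid of △BEF]
6. A_y = -25/9  [A is the centroid of △BEF]
   → A = (8/9, -25/9)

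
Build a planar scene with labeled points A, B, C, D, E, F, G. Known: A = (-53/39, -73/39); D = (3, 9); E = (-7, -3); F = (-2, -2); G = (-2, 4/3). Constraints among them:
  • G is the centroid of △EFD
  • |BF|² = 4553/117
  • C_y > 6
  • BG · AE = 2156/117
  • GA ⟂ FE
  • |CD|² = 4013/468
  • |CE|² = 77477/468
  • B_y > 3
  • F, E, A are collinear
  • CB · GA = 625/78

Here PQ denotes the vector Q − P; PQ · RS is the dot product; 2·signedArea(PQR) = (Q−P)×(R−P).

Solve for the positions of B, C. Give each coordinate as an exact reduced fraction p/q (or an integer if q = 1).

1. B_x = 32/39  [line 220/39·x + 44/39·y + -1012/117 = 0 ∩ |BF|² = 4553/117]
2. B_y = 139/39  [line 220/39·x + 44/39·y + -1012/117 = 0 ∩ |BF|² = 4553/117]
   → B = (32/39, 139/39)
3. C_x = 149/78  [line -25/39·x + 125/39·y + -1475/78 = 0 ∩ |CE|² = 77477/468]
4. C_y = 245/39  [line -25/39·x + 125/39·y + -1475/78 = 0 ∩ |CE|² = 77477/468]
   → C = (149/78, 245/39)

B = (32/39, 139/39)
C = (149/78, 245/39)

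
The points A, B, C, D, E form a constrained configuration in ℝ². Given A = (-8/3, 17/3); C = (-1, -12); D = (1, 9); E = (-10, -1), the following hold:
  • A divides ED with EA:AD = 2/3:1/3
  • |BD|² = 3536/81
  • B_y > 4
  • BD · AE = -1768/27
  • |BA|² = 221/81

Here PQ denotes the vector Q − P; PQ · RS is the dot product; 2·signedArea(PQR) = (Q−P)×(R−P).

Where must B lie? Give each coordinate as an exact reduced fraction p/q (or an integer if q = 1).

B = (-35/9, 41/9)

1. B_x = -35/9  [line 22/3·x + 20/3·y + -50/27 = 0 ∩ |BA|² = 221/81]
2. B_y = 41/9  [line 22/3·x + 20/3·y + -50/27 = 0 ∩ |BA|² = 221/81]
   → B = (-35/9, 41/9)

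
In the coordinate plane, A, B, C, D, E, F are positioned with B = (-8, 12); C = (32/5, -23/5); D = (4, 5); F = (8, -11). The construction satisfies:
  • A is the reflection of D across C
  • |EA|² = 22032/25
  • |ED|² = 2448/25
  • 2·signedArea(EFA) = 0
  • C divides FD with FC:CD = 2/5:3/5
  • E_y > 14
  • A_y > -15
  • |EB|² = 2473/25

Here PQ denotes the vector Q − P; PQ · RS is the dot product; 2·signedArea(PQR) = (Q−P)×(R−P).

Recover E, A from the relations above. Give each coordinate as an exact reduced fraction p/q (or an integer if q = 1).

A = (44/5, -71/5)
E = (8/5, 73/5)

1. A_x = 44/5  [A is the reflection of D across C]
2. A_y = -71/5  [A is the reflection of D across C]
   → A = (44/5, -71/5)
3. E_x = 8/5  [line 16/5·x + 4/5·y + -84/5 = 0 ∩ |EA|² = 22032/25]
4. E_y = 73/5  [line 16/5·x + 4/5·y + -84/5 = 0 ∩ |EA|² = 22032/25]
   → E = (8/5, 73/5)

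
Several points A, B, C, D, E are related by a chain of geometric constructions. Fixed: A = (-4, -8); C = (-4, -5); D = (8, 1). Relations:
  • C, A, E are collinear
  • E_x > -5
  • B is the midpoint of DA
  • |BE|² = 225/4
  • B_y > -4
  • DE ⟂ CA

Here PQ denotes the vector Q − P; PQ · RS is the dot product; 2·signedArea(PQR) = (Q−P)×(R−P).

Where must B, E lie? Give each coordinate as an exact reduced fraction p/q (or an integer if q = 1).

1. B_x = 2  [B is the midpoint of DA]
2. B_y = -7/2  [B is the midpoint of DA]
   → B = (2, -7/2)
3. E_x = -4  [C, A, E are collinear ∩ DE ⟂ CA]
4. E_y = 1  [C, A, E are collinear ∩ DE ⟂ CA]
   → E = (-4, 1)

B = (2, -7/2)
E = (-4, 1)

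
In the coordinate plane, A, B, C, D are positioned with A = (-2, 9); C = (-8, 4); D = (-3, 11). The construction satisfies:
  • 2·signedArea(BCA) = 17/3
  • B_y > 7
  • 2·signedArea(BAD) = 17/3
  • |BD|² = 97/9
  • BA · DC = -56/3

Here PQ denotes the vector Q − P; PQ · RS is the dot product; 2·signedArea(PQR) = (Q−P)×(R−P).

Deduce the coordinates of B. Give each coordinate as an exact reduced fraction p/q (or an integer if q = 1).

1. B_x = -13/3  [2·signedArea(BCA) = 17/3 ∩ BA · DC = -56/3]
2. B_y = 8  [2·signedArea(BCA) = 17/3 ∩ BA · DC = -56/3]
   → B = (-13/3, 8)

B = (-13/3, 8)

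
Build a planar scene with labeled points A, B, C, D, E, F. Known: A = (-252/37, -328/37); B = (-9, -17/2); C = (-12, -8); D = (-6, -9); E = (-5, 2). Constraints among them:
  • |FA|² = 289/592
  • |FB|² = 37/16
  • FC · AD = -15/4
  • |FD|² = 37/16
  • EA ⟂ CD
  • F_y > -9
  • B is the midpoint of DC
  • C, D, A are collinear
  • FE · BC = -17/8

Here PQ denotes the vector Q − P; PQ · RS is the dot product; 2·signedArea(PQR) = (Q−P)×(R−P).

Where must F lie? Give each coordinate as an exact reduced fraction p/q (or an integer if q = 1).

1. F_x = -15/2  [line 3·x + -1/2·y + 145/8 = 0 ∩ |FD|² = 37/16]
2. F_y = -35/4  [line 3·x + -1/2·y + 145/8 = 0 ∩ |FD|² = 37/16]
   → F = (-15/2, -35/4)

F = (-15/2, -35/4)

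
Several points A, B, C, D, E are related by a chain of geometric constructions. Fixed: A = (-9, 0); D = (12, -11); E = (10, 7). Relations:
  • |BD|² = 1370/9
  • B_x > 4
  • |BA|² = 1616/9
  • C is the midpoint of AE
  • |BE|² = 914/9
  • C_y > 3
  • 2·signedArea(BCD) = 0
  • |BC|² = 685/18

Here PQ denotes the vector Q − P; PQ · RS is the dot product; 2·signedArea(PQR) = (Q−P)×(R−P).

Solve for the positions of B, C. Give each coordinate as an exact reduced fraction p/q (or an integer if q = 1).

1. C_x = 1/2  [C is the midpoint of AE]
2. C_y = 7/2  [C is the midpoint of AE]
   → C = (1/2, 7/2)
3. B_x = 13/3  [line 29/2·x + 23/2·y + -95/2 = 0 ∩ |BC|² = 685/18]
4. B_y = -4/3  [line 29/2·x + 23/2·y + -95/2 = 0 ∩ |BC|² = 685/18]
   → B = (13/3, -4/3)

B = (13/3, -4/3)
C = (1/2, 7/2)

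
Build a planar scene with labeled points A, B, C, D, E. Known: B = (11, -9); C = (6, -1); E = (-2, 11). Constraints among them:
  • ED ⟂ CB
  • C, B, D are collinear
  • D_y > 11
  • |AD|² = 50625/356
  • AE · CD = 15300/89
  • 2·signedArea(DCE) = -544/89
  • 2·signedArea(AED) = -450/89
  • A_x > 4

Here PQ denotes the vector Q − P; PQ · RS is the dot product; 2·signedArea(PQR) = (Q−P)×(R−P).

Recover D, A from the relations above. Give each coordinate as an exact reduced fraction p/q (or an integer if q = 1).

A = (833/178, 99/89)
D = (-146/89, 999/89)

1. D_x = -146/89  [C, B, D are collinear ∩ ED ⟂ CB]
2. D_y = 999/89  [C, B, D are collinear ∩ ED ⟂ CB]
   → D = (-146/89, 999/89)
3. A_x = 833/178  [line 680/89·x + -1088/89·y + -1972/89 = 0 ∩ |AD|² = 50625/356]
4. A_y = 99/89  [line 680/89·x + -1088/89·y + -1972/89 = 0 ∩ |AD|² = 50625/356]
   → A = (833/178, 99/89)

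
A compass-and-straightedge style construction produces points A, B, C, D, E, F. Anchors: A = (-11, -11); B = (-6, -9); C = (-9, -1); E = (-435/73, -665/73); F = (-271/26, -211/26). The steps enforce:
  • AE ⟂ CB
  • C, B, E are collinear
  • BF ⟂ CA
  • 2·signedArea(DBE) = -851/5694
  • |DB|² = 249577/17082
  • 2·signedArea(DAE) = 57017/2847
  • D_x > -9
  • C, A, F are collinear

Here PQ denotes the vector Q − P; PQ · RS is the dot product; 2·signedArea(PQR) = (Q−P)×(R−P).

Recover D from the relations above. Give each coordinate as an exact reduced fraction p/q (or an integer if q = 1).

D = (-48175/5694, -34591/5694)

1. D_x = -48175/5694  [2·signedArea(DAE) = 57017/2847 ∩ 2·signedArea(DBE) = -851/5694]
2. D_y = -34591/5694  [2·signedArea(DAE) = 57017/2847 ∩ 2·signedArea(DBE) = -851/5694]
   → D = (-48175/5694, -34591/5694)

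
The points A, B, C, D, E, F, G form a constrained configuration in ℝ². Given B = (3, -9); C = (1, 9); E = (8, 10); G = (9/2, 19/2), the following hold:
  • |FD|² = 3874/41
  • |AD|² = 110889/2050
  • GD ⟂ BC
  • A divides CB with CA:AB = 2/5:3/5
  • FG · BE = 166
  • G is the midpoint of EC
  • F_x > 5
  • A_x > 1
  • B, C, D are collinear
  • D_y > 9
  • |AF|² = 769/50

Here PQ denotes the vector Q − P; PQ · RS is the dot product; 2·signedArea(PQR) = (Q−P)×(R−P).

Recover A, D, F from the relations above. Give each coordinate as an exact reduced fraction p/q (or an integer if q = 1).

A = (9/5, 9/5)
D = (81/82, 747/82)
F = (11/2, 1/2)

1. A_x = 9/5  [A divides CB with CA:AB = 2/5:3/5]
2. A_y = 9/5  [A divides CB with CA:AB = 2/5:3/5]
   → A = (9/5, 9/5)
3. D_x = 81/82  [B, C, D are collinear ∩ GD ⟂ BC]
4. D_y = 747/82  [B, C, D are collinear ∩ GD ⟂ BC]
   → D = (81/82, 747/82)
5. F_x = 11/2  [line -5·x + -19·y + 37 = 0 ∩ |FD|² = 3874/41]
6. F_y = 1/2  [line -5·x + -19·y + 37 = 0 ∩ |FD|² = 3874/41]
   → F = (11/2, 1/2)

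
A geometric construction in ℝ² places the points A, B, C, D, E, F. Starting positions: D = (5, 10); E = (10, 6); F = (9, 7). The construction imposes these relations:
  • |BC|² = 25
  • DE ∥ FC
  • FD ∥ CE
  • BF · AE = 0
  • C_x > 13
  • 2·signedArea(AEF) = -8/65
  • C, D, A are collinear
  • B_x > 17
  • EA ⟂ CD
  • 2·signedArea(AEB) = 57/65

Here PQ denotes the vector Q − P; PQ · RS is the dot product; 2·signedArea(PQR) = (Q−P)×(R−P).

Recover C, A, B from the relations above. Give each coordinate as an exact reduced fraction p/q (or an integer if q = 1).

1. C_x = 14  [FD ∥ CE ∩ DE ∥ FC]
2. C_y = 3  [FD ∥ CE ∩ DE ∥ FC]
   → C = (14, 3)
3. A_x = 1307/130  [C, D, A are collinear ∩ EA ⟂ CD]
4. A_y = 789/130  [C, D, A are collinear ∩ EA ⟂ CD]
   → A = (1307/130, 789/130)
5. B_x = 18  [BF · AE = 0 ∩ 2·signedArea(AEB) = 57/65]
6. B_y = 0  [BF · AE = 0 ∩ 2·signedArea(AEB) = 57/65]
   → B = (18, 0)

A = (1307/130, 789/130)
B = (18, 0)
C = (14, 3)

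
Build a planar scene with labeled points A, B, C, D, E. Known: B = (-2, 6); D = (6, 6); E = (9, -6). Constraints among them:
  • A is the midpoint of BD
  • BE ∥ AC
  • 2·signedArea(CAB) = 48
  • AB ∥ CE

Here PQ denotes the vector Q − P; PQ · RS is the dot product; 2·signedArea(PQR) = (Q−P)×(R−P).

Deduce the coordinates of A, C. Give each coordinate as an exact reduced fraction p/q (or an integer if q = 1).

A = (2, 6)
C = (13, -6)

1. A_x = 2  [A is the midpoint of BD]
2. A_y = 6  [A is the midpoint of BD]
   → A = (2, 6)
3. C_x = 13  [AB ∥ CE ∩ BE ∥ AC]
4. C_y = -6  [AB ∥ CE ∩ BE ∥ AC]
   → C = (13, -6)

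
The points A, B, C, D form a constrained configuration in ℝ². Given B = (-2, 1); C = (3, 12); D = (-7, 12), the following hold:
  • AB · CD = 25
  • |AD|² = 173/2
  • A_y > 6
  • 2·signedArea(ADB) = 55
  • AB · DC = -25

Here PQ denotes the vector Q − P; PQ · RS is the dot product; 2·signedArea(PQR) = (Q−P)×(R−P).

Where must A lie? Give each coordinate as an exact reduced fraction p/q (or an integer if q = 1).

A = (1/2, 13/2)

1. A_x = 1/2  [2·signedArea(ADB) = 55 ∩ AB · DC = -25]
2. A_y = 13/2  [2·signedArea(ADB) = 55 ∩ AB · DC = -25]
   → A = (1/2, 13/2)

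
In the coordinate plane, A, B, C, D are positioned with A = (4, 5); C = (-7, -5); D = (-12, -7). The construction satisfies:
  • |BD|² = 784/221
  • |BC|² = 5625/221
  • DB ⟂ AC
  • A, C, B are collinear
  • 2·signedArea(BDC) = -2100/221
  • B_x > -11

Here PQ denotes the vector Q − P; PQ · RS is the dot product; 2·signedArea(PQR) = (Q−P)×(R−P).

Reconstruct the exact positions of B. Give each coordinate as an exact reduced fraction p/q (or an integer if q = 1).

B = (-2372/221, -1855/221)

1. B_x = -2372/221  [A, C, B are collinear ∩ DB ⟂ AC]
2. B_y = -1855/221  [A, C, B are collinear ∩ DB ⟂ AC]
   → B = (-2372/221, -1855/221)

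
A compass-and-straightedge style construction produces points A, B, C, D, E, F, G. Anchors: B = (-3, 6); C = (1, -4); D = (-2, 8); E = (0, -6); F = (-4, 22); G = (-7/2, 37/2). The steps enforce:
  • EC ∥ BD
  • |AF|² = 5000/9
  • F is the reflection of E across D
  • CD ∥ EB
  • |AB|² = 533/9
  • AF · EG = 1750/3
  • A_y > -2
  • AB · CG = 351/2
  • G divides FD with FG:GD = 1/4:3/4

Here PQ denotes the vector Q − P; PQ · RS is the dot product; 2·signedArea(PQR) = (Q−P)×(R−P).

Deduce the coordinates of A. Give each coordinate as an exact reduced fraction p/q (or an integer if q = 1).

1. A_x = -2/3  [AF · EG = 1750/3 ∩ AB · CG = 351/2]
2. A_y = -4/3  [AF · EG = 1750/3 ∩ AB · CG = 351/2]
   → A = (-2/3, -4/3)

A = (-2/3, -4/3)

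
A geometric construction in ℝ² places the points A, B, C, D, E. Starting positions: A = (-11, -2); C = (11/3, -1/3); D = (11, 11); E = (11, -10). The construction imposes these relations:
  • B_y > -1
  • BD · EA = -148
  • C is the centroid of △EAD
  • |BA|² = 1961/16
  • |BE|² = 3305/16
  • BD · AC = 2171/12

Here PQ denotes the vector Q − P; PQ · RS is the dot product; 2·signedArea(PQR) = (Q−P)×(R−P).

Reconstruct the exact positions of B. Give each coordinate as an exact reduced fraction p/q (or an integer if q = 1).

B = (0, -3/4)

1. B_x = 0  [BD · EA = -148 ∩ BD · AC = 2171/12]
2. B_y = -3/4  [BD · EA = -148 ∩ BD · AC = 2171/12]
   → B = (0, -3/4)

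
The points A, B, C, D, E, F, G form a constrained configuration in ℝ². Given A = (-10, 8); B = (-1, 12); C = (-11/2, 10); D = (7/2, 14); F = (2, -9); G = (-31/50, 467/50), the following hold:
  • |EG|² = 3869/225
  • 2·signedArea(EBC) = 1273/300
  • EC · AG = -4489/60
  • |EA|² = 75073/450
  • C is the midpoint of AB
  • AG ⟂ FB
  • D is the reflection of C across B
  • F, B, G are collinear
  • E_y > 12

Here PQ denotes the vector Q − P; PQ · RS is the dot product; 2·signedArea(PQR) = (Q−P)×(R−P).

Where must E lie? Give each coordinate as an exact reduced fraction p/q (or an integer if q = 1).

1. E_x = 319/150  [2·signedArea(EBC) = 1273/300 ∩ EC · AG = -4489/60]
2. E_y = 1867/150  [2·signedArea(EBC) = 1273/300 ∩ EC · AG = -4489/60]
   → E = (319/150, 1867/150)

E = (319/150, 1867/150)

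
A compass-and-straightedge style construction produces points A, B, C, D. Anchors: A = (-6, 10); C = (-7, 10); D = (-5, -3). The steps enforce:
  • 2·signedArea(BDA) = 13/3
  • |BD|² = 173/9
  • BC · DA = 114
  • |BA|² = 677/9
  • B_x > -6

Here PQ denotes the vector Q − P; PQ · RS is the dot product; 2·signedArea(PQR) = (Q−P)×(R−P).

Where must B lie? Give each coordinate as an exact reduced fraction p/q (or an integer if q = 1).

1. B_x = -17/3  [BC · DA = 114 ∩ 2·signedArea(BDA) = 13/3]
2. B_y = 4/3  [BC · DA = 114 ∩ 2·signedArea(BDA) = 13/3]
   → B = (-17/3, 4/3)

B = (-17/3, 4/3)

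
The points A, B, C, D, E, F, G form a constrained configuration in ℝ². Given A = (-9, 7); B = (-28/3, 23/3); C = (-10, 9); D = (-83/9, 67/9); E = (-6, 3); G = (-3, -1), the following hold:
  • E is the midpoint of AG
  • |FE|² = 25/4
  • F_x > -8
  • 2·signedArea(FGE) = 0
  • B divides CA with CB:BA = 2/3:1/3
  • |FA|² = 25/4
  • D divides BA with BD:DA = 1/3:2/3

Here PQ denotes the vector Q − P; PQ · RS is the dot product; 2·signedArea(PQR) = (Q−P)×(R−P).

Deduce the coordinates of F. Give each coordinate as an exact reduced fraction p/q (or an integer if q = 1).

1. F_x = -15/2  [line -4·x + -3·y + -15 = 0 ∩ |FA|² = 25/4]
2. F_y = 5  [line -4·x + -3·y + -15 = 0 ∩ |FA|² = 25/4]
   → F = (-15/2, 5)

F = (-15/2, 5)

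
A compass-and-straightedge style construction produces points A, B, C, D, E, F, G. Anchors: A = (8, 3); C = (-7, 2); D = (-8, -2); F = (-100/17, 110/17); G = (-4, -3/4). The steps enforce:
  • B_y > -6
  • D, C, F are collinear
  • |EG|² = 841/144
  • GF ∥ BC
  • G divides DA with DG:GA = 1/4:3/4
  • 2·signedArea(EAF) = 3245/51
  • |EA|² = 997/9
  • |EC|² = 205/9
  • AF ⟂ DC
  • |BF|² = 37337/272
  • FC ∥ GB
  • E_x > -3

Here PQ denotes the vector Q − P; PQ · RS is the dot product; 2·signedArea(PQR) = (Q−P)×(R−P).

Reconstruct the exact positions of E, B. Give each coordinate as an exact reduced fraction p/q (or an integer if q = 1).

B = (-87/17, -355/68)
E = (-7/3, 1)

1. E_x = -7/3  [line -59/17·x + -236/17·y + 295/51 = 0 ∩ |EG|² = 841/144]
2. E_y = 1  [line -59/17·x + -236/17·y + 295/51 = 0 ∩ |EG|² = 841/144]
   → E = (-7/3, 1)
3. B_x = -87/17  [GF ∥ BC ∩ FC ∥ GB]
4. B_y = -355/68  [GF ∥ BC ∩ FC ∥ GB]
   → B = (-87/17, -355/68)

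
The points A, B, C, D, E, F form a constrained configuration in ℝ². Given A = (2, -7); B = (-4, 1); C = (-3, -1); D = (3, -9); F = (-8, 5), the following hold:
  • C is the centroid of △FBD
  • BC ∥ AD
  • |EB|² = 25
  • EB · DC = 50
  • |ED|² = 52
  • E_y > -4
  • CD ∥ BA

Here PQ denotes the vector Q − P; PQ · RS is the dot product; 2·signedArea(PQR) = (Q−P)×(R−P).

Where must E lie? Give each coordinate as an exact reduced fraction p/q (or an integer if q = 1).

1. E_x = -1  [line 6·x + -8·y + -18 = 0 ∩ |EB|² = 25]
2. E_y = -3  [line 6·x + -8·y + -18 = 0 ∩ |EB|² = 25]
   → E = (-1, -3)

E = (-1, -3)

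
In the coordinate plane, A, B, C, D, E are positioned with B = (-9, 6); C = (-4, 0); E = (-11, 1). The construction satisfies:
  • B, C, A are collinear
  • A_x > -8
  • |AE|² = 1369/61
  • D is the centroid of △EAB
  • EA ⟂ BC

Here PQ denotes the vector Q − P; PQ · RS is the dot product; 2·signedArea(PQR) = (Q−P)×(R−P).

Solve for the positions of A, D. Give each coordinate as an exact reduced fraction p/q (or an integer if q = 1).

A = (-449/61, 246/61)
D = (-1669/183, 673/183)

1. A_x = -449/61  [B, C, A are collinear ∩ EA ⟂ BC]
2. A_y = 246/61  [B, C, A are collinear ∩ EA ⟂ BC]
   → A = (-449/61, 246/61)
3. D_x = -1669/183  [D is the centroid of △EAB]
4. D_y = 673/183  [D is the centroid of △EAB]
   → D = (-1669/183, 673/183)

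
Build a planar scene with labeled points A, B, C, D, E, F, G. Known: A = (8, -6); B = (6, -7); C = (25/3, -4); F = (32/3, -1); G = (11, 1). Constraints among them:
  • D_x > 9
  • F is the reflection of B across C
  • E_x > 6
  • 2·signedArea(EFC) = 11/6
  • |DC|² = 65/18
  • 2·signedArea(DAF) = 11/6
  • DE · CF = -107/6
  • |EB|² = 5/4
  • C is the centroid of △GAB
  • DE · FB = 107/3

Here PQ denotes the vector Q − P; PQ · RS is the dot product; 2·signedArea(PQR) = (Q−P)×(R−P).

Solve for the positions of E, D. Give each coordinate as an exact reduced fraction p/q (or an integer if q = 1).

D = (19/2, -5/2)
E = (7, -13/2)

1. E_x = 7  [line 3·x + -7/3·y + -217/6 = 0 ∩ |EB|² = 5/4]
2. E_y = -13/2  [line 3·x + -7/3·y + -217/6 = 0 ∩ |EB|² = 5/4]
   → E = (7, -13/2)
3. D_x = 19/2  [2·signedArea(DAF) = 11/6 ∩ DE · FB = 107/3]
4. D_y = -5/2  [2·signedArea(DAF) = 11/6 ∩ DE · FB = 107/3]
   → D = (19/2, -5/2)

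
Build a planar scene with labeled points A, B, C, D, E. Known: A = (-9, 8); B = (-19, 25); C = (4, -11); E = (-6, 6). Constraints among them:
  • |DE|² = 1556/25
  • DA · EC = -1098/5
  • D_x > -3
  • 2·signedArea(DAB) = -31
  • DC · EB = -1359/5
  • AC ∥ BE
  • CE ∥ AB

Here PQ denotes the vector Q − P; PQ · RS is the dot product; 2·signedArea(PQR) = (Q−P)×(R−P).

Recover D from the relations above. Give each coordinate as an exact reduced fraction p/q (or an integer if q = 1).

1. D_x = -2  [2·signedArea(DAB) = -31 ∩ DA · EC = -1098/5]
2. D_y = -4/5  [2·signedArea(DAB) = -31 ∩ DA · EC = -1098/5]
   → D = (-2, -4/5)

D = (-2, -4/5)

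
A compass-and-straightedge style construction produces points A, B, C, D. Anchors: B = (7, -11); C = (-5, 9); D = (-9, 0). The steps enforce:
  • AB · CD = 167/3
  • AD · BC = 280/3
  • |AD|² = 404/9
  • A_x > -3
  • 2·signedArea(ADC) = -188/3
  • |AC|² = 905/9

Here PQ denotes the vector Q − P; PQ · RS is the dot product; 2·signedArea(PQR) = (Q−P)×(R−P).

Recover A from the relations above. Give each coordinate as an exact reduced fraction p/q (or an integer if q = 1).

1. A_x = -7/3  [AD · BC = 280/3 ∩ 2·signedArea(ADC) = -188/3]
2. A_y = -2/3  [AD · BC = 280/3 ∩ 2·signedArea(ADC) = -188/3]
   → A = (-7/3, -2/3)

A = (-7/3, -2/3)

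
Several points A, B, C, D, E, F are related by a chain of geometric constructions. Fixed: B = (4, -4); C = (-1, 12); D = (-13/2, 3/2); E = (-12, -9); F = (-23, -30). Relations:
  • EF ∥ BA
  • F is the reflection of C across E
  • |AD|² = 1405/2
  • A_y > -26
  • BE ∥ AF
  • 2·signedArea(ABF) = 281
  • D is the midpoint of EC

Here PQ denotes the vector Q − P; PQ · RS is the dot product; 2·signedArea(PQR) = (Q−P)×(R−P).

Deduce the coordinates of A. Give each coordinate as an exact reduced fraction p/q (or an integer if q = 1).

A = (-7, -25)

1. A_x = -7  [BE ∥ AF ∩ EF ∥ BA]
2. A_y = -25  [BE ∥ AF ∩ EF ∥ BA]
   → A = (-7, -25)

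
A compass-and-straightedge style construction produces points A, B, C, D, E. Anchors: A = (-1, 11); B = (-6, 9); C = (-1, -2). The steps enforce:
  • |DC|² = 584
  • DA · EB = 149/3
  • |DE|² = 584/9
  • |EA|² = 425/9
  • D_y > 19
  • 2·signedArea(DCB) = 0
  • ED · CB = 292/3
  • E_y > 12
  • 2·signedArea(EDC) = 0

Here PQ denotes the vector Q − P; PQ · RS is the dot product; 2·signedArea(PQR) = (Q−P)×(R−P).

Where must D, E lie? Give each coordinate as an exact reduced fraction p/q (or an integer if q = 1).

1. D_x = -11  [line -11·x + -5·y + -21 = 0 ∩ |DC|² = 584]
2. D_y = 20  [line -11·x + -5·y + -21 = 0 ∩ |DC|² = 584]
   → D = (-11, 20)
3. E_x = -23/3  [2·signedArea(EDC) = 0 ∩ DA · EB = 149/3]
4. E_y = 38/3  [2·signedArea(EDC) = 0 ∩ DA · EB = 149/3]
   → E = (-23/3, 38/3)

D = (-11, 20)
E = (-23/3, 38/3)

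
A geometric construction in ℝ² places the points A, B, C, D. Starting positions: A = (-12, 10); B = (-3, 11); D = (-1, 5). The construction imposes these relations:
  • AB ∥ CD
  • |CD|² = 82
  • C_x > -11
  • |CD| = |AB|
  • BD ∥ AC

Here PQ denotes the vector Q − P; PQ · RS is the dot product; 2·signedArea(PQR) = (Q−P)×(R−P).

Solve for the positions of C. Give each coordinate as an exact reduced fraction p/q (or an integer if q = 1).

1. C_x = -10  [AB ∥ CD ∩ BD ∥ AC]
2. C_y = 4  [AB ∥ CD ∩ BD ∥ AC]
   → C = (-10, 4)

C = (-10, 4)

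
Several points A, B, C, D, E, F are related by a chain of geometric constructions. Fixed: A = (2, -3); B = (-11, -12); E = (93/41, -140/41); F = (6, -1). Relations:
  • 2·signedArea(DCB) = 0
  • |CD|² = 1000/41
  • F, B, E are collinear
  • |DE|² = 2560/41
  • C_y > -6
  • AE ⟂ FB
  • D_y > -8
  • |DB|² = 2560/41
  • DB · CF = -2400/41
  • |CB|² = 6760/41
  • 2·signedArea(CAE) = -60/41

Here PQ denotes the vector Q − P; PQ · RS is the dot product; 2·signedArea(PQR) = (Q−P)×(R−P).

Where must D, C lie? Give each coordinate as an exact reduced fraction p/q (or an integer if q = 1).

C = (-9/41, -206/41)
D = (-179/41, -316/41)

1. C_x = -9/41  [line 17/41·x + 11/41·y + 59/41 = 0 ∩ |CB|² = 6760/41]
2. C_y = -206/41  [line 17/41·x + 11/41·y + 59/41 = 0 ∩ |CB|² = 6760/41]
   → C = (-9/41, -206/41)
3. D_x = -179/41  [2·signedArea(DCB) = 0 ∩ DB · CF = -2400/41]
4. D_y = -316/41  [2·signedArea(DCB) = 0 ∩ DB · CF = -2400/41]
   → D = (-179/41, -316/41)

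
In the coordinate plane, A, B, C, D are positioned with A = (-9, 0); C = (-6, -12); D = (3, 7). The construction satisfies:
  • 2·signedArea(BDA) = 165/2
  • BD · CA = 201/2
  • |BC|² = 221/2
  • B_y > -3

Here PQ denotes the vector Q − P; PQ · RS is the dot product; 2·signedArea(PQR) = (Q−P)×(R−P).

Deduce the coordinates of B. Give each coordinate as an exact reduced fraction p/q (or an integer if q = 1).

B = (-3/2, -5/2)

1. B_x = -3/2  [BD · CA = 201/2 ∩ 2·signedArea(BDA) = 165/2]
2. B_y = -5/2  [BD · CA = 201/2 ∩ 2·signedArea(BDA) = 165/2]
   → B = (-3/2, -5/2)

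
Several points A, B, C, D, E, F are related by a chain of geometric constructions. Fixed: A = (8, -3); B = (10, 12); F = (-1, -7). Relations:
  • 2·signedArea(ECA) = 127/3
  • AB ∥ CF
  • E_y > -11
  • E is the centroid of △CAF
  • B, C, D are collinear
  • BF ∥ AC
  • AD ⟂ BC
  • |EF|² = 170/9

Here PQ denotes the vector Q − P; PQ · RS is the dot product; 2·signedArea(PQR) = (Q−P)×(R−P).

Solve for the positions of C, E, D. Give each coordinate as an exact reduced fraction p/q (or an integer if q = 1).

1. C_x = -3  [AB ∥ CF ∩ BF ∥ AC]
2. C_y = -22  [AB ∥ CF ∩ BF ∥ AC]
   → C = (-3, -22)
3. E_x = 4/3  [E is the centroid of △CAF]
4. E_y = -32/3  [E is the centroid of △CAF]
   → E = (4/3, -32/3)
5. D_x = 6282/1325  [B, C, D are collinear ∩ AD ⟂ BC]
6. D_y = -2324/1325  [B, C, D are collinear ∩ AD ⟂ BC]
   → D = (6282/1325, -2324/1325)

C = (-3, -22)
D = (6282/1325, -2324/1325)
E = (4/3, -32/3)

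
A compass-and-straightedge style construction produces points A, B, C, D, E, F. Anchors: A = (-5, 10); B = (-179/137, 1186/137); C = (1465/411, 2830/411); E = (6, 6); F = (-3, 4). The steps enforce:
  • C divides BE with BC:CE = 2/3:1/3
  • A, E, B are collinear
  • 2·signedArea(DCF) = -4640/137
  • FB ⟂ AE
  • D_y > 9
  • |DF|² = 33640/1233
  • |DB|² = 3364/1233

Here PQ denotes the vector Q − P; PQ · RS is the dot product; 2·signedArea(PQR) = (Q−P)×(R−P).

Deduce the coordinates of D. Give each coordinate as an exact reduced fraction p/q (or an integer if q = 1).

1. D_x = -1175/411  [line 1186/411·x + -2698/411·y + 28270/411 = 0 ∩ |DF|² = 33640/1233]
2. D_y = 3790/411  [line 1186/411·x + -2698/411·y + 28270/411 = 0 ∩ |DF|² = 33640/1233]
   → D = (-1175/411, 3790/411)

D = (-1175/411, 3790/411)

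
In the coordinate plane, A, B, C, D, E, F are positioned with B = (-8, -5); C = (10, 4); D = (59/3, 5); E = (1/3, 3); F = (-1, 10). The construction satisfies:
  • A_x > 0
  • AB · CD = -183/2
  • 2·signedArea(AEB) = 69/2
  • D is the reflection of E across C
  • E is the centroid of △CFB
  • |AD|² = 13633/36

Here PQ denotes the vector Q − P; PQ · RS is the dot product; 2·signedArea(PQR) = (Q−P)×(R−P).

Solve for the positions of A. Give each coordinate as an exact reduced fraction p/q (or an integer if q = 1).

A = (1, -1/2)

1. A_x = 1  [AB · CD = -183/2 ∩ 2·signedArea(AEB) = 69/2]
2. A_y = -1/2  [AB · CD = -183/2 ∩ 2·signedArea(AEB) = 69/2]
   → A = (1, -1/2)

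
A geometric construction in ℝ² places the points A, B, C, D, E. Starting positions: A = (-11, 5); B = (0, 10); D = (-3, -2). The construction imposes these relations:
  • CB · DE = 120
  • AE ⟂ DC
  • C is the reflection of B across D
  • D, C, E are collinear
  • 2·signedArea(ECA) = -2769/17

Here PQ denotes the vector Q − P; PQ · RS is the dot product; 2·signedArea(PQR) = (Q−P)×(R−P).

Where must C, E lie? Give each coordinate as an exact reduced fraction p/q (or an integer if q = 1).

C = (-6, -14)
E = (-31/17, 46/17)

1. C_x = -6  [C is the reflection of B across D]
2. C_y = -14  [C is the reflection of B across D]
   → C = (-6, -14)
3. E_x = -31/17  [D, C, E are collinear ∩ AE ⟂ DC]
4. E_y = 46/17  [D, C, E are collinear ∩ AE ⟂ DC]
   → E = (-31/17, 46/17)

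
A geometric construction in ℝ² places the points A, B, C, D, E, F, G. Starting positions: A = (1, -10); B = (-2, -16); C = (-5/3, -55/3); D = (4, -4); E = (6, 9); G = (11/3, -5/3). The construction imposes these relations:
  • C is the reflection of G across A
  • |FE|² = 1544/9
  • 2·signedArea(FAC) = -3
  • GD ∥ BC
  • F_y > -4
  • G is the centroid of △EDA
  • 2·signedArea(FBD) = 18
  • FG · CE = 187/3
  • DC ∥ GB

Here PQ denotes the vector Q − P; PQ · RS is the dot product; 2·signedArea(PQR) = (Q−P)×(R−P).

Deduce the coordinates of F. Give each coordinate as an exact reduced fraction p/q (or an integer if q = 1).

F = (8/3, -11/3)

1. F_x = 8/3  [2·signedArea(FBD) = 18 ∩ 2·signedArea(FAC) = -3]
2. F_y = -11/3  [2·signedArea(FBD) = 18 ∩ 2·signedArea(FAC) = -3]
   → F = (8/3, -11/3)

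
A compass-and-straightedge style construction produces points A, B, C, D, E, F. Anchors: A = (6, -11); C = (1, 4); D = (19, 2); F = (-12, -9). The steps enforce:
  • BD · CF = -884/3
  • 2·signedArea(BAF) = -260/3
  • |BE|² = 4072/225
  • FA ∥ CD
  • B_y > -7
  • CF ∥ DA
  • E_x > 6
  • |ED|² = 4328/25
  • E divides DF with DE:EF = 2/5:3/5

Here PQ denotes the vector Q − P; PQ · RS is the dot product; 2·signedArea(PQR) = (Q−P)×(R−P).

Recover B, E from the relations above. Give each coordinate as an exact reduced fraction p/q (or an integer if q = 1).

B = (13/3, -6)
E = (33/5, -12/5)

1. B_x = 13/3  [BD · CF = -884/3 ∩ 2·signedArea(BAF) = -260/3]
2. B_y = -6  [BD · CF = -884/3 ∩ 2·signedArea(BAF) = -260/3]
   → B = (13/3, -6)
3. E_x = 33/5  [E divides DF with DE:EF = 2/5:3/5]
4. E_y = -12/5  [E divides DF with DE:EF = 2/5:3/5]
   → E = (33/5, -12/5)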